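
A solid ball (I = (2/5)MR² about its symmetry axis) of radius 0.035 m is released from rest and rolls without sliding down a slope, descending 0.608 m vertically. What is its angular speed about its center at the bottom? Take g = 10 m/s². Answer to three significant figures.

The moment of inertia is (2/5)MR², giving k ≡ I/(MR²) = 0.4.
Since it rolls without slipping, ω = v/R and KE = ½Mv² + ½Iω² = ½(1+k)Mv² = (7/10)Mv².
Energy conservation Mgh = ½(1+k)Mv² gives v = √(2gh/(1+k)) = √(2 × 10 × 0.608 / 1.4) = 2.947 m/s.
The angular speed follows from ω = v/R = 2.947/0.035 ≈ 84.2 rad/s.

ω ≈ 84.2 rad/s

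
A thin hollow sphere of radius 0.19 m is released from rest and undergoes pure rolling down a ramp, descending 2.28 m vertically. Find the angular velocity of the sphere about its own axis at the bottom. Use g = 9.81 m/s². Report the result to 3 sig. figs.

The moment of inertia is (2/3)MR², giving k ≡ I/(MR²) = 2/3.
The rolling condition ω = v/R makes the rotational term ½I(v/R)² = ½kMv², so KE_total = ½(1+k)Mv² = (5/6)Mv².
Energy conservation Mgh = ½(1+k)Mv² gives v = √(2gh/(1+k)) = √(2 × 9.81 × 2.28 / 1.667) = 5.181 m/s.
Then ω = v/R = 5.181 / 0.19 ≈ 27.3 rad/s.

ω ≈ 27.3 rad/s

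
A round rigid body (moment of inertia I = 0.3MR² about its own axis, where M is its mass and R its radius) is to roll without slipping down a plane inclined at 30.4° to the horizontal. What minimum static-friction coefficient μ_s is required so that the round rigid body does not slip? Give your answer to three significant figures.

The moment of inertia is 0.3MR², giving k ≡ I/(MR²) = 0.3.
Along the incline Mg sinθ − f = Ma, and torque about the center fR = Iα = kMR²(a/R) gives f = kMa.
These give a = g sinθ/(1+k) and the required friction f = kMg sinθ/(1+k).
The normal force is N = Mg cosθ, so μ_min = f/N = k tanθ/(1+k).
μ_min = 0.3 × tan30.4° / 1.3 ≈ 0.135.

μ_min ≈ 0.135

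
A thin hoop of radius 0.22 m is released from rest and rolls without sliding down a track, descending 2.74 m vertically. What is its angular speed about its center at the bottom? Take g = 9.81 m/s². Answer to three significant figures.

ω ≈ 23.6 rad/s

The moment of inertia is MR², giving k ≡ I/(MR²) = 1.
Pure rolling means v = ωR; then KE = ½Mv² + ½I(v/R)² = ½(1+k)Mv² = Mv².
Energy conservation Mgh = ½(1+k)Mv² gives v = √(2gh/(1+k)) = √(2 × 9.81 × 2.74 / 2) = 5.185 m/s.
Then ω = v/R = 5.185 / 0.22 ≈ 23.6 rad/s.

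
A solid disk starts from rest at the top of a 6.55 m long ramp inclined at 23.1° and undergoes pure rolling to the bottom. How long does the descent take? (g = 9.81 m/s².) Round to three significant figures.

t ≈ 2.26 s

With I = (1/2)MR², the ratio k = I/(MR²) is 0.5.
Along the incline Mg sinθ − f = Ma, and torque about the center fR = Iα = kMR²(a/R) gives f = kMa.
Hence a = g sinθ/(1+k) = 9.81×sin23.1°/1.5 = 2.566 m/s².
With constant a from rest, t = √(2L/a) = √(2·6.55/2.566) ≈ 2.26 s.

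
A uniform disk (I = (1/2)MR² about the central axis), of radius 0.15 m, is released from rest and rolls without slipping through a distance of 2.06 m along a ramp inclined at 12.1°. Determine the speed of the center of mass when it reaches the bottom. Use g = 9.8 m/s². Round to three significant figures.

The moment of inertia is (1/2)MR², giving k ≡ I/(MR²) = 0.5.
The rolling condition ω = v/R makes the rotational term ½I(v/R)² = ½kMv², so KE_total = ½(1+k)Mv² = (3/4)Mv².
The vertical drop is h = L sinθ = 2.06 × sin12.1° = 0.4318 m.
Setting Mgh = (3/4)Mv² gives v = √(2gh/(1+k)) = √(2·9.8·0.4318/1.5) ≈ 2.38 m/s.

v ≈ 2.38 m/s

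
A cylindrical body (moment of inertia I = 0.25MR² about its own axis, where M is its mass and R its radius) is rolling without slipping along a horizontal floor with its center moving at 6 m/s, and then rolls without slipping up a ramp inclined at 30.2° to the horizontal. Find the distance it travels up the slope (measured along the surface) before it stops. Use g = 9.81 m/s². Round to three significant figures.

Here I = 0.25MR², so the shape factor k = I/(MR²) = 0.25.
Since it rolls without slipping, ω = v/R and KE = ½Mv² + ½Iω² = ½(1+k)Mv² = (5/8)Mv².
Setting this equal to Mgh gives the vertical rise h = (1+k)v₀²/(2g) = 1.25×6²/(2×9.81) = 2.294 m.
The distance along the slope is d = h/sinθ = 2.294/sin30.2° ≈ 4.56 m.

d ≈ 4.56 m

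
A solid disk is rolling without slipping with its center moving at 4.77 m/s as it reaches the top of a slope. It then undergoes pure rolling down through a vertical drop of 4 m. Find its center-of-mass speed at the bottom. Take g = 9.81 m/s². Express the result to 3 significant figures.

v ≈ 8.66 m/s

With I = (1/2)MR², the ratio k = I/(MR²) is 0.5.
Pure rolling means v = ωR; then KE = ½Mv² + ½I(v/R)² = ½(1+k)Mv² = (3/4)Mv².
Energy conservation: (3/4)Mv₀² + Mgh = (3/4)Mv², so v² = v₀² + 2gh/(1+k).
v = √(4.77² + 2×9.81×4/1.5) = √75.07 ≈ 8.66 m/s.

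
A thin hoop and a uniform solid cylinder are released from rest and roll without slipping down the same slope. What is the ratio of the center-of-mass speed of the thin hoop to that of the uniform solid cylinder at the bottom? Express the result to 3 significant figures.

Each satisfies Mgh = ½(1+k)Mv² with k = I/(MR²), so v ∝ 1/√(1+k).
For the thin hoop k = 1; for the uniform solid cylinder k = 0.5.
v₁/v₂ = √((1+k₂)/(1+k₁)) = √(1.5/2) ≈ 0.866.

v_ratio ≈ 0.866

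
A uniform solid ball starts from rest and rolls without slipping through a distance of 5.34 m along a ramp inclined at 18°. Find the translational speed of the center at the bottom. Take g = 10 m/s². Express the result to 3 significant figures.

v ≈ 4.86 m/s

The moment of inertia is (2/5)MR², giving k ≡ I/(MR²) = 0.4.
Rolling without slipping gives ω = v/R, so the total kinetic energy is ½Mv² + ½Iω² = ½(1+k)Mv² = (7/10)Mv².
The vertical drop is h = L sinθ = 5.34 × sin18° = 1.65 m.
Energy conservation: Mgh = (7/10)Mv², so v = √(2gh/(1+k)) = √(2 × 10 × 1.65 / 1.4) ≈ 4.86 m/s.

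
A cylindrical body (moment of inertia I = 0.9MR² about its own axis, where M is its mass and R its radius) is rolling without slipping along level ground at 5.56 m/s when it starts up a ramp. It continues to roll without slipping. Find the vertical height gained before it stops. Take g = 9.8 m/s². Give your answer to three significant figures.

h ≈ 3.00 m

With I = 0.9MR², the ratio k = I/(MR²) is 0.9.
Pure rolling means v = ωR; then KE = ½Mv² + ½I(v/R)² = ½(1+k)Mv² = (19/20)Mv².
At the top the kinetic energy is zero, so (19/20)Mv₀² = Mgh.
Thus h = (1+k)v₀²/(2g) = 1.9 × 5.56² / (2 × 9.8) ≈ 3.00 m.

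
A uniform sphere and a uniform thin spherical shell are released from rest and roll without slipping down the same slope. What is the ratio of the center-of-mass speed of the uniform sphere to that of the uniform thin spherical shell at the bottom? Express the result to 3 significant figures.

Each satisfies Mgh = ½(1+k)Mv² with k = I/(MR²), so v ∝ 1/√(1+k).
For the uniform sphere k = 0.4; for the uniform thin spherical shell k = 2/3.
v₁/v₂ = √((1+k₂)/(1+k₁)) = √(1.667/1.4) ≈ 1.09.

v_ratio ≈ 1.09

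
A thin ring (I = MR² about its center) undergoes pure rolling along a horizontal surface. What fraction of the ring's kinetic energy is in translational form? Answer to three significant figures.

For this body I = MR², i.e. k = I/(MR²) = 1.
With ω = v/R, KE_trans = ½Mv² and KE_rot = ½Iω² = ½kMv², so KE_total = ½(1+k)Mv².
The translational fraction is therefore 1/(1+k) = 1/2 ≈ 0.500.

fraction ≈ 0.500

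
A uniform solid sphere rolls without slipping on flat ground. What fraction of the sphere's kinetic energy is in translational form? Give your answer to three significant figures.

fraction ≈ 0.714

For this body I = (2/5)MR², i.e. k = I/(MR²) = 0.4.
With ω = v/R, KE_trans = ½Mv² and KE_rot = ½Iω² = ½kMv², so KE_total = ½(1+k)Mv².
The translational fraction is therefore 1/(1+k) = 1/1.4 ≈ 0.714.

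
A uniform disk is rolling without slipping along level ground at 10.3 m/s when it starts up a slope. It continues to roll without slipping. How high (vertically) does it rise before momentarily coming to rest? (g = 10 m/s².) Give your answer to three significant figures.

h ≈ 7.96 m

With I = (1/2)MR², the ratio k = I/(MR²) is 0.5.
Since it rolls without slipping, ω = v/R and KE = ½Mv² + ½Iω² = ½(1+k)Mv² = (3/4)Mv².
At the top the kinetic energy is zero, so (3/4)Mv₀² = Mgh.
Thus h = (1+k)v₀²/(2g) = 1.5 × 10.3² / (2 × 10) ≈ 7.96 m.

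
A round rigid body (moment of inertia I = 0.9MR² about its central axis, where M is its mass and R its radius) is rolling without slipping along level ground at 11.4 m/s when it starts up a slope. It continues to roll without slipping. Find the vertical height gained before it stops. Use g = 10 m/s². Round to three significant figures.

For this body I = 0.9MR², i.e. k = I/(MR²) = 0.9.
Rolling without slipping gives ω = v/R, so the total kinetic energy is ½Mv² + ½Iω² = ½(1+k)Mv² = (19/20)Mv².
All of this converts to potential energy at the highest point: (19/20)Mv₀² = Mgh.
Thus h = (1+k)v₀²/(2g) = 1.9 × 11.4² / (2 × 10) ≈ 12.3 m.

h ≈ 12.3 m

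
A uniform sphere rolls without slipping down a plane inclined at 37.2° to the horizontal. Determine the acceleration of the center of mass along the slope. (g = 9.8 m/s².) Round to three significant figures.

With I = (2/5)MR², the ratio k = I/(MR²) is 0.4.
Newton's second law down the slope: Mg sinθ − f = Ma. The torque equation fR = Iα (with α = a/R) gives f = kMa.
Eliminating f: Mg sinθ = (1+k)Ma, so a = g sinθ/(1+k) = 9.8 × sin37.2° / 1.4 ≈ 4.23 m/s².

a ≈ 4.23 m/s²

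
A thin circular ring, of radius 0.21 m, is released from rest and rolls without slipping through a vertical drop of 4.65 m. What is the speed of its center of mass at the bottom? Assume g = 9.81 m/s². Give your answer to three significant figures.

The moment of inertia is MR², giving k ≡ I/(MR²) = 1.
Rolling without slipping gives ω = v/R, so the total kinetic energy is ½Mv² + ½Iω² = ½(1+k)Mv² = Mv².
Energy conservation: Mgh = Mv², so v = √(2gh/(1+k)) = √(2 × 9.81 × 4.65 / 2) ≈ 6.75 m/s.

v ≈ 6.75 m/s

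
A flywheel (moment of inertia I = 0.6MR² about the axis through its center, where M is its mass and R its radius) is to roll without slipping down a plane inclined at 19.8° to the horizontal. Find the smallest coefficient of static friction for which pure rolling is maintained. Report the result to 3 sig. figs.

Here I = 0.6MR², so the shape factor k = I/(MR²) = 0.6.
Along the incline Mg sinθ − f = Ma, and torque about the center fR = Iα = kMR²(a/R) gives f = kMa.
These give a = g sinθ/(1+k) and the required friction f = kMg sinθ/(1+k).
The normal force is N = Mg cosθ, so μ_min = f/N = k tanθ/(1+k).
μ_min = 0.6 × tan19.8° / 1.6 ≈ 0.135.

μ_min ≈ 0.135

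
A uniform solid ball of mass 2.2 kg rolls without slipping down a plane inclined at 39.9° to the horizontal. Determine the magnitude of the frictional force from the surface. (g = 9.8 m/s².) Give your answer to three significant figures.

f ≈ 3.95 N

The moment of inertia is (2/5)MR², giving k ≡ I/(MR²) = 0.4.
Translational: Mg sinθ − f = Ma. Rotational about the CM: fR = Iα = kMRa, so f = kMa.
Combining, a = g sinθ/(1+k) and f = kMa = kMg sinθ/(1+k).
f = 0.4 × 2.2 × 9.8 × sin39.9° / 1.4 ≈ 3.95 N.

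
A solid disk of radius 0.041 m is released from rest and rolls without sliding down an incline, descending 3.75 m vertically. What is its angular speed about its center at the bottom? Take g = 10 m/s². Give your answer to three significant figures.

For this body I = (1/2)MR², i.e. k = I/(MR²) = 0.5.
Pure rolling means v = ωR; then KE = ½Mv² + ½I(v/R)² = ½(1+k)Mv² = (3/4)Mv².
Energy conservation Mgh = ½(1+k)Mv² gives v = √(2gh/(1+k)) = √(2 × 10 × 3.75 / 1.5) = 7.071 m/s.
The angular speed follows from ω = v/R = 7.071/0.041 ≈ 172 rad/s.

ω ≈ 172 rad/s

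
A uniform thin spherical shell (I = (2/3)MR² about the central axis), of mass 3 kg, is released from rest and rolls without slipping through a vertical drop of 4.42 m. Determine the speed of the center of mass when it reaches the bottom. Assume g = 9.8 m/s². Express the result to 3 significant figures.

v ≈ 7.21 m/s

With I = (2/3)MR², the ratio k = I/(MR²) is 2/3.
Since it rolls without slipping, ω = v/R and KE = ½Mv² + ½Iω² = ½(1+k)Mv² = (5/6)Mv².
Setting Mgh = (5/6)Mv² gives v = √(2gh/(1+k)) = √(2·9.8·4.42/1.667) ≈ 7.21 m/s.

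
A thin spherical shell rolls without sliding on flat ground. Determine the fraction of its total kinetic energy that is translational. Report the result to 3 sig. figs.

The moment of inertia is (2/3)MR², giving k ≡ I/(MR²) = 2/3.
With ω = v/R, KE_trans = ½Mv² and KE_rot = ½Iω² = ½kMv², so KE_total = ½(1+k)Mv².
The translational fraction is therefore 1/(1+k) = 1/1.667 ≈ 0.600.

fraction ≈ 0.600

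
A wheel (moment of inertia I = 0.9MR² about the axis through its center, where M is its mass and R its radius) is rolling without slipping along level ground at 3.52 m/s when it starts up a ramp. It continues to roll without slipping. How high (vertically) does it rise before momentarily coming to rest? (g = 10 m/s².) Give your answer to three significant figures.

With I = 0.9MR², the ratio k = I/(MR²) is 0.9.
Since it rolls without slipping, ω = v/R and KE = ½Mv² + ½Iω² = ½(1+k)Mv² = (19/20)Mv².
All of this converts to potential energy at the highest point: (19/20)Mv₀² = Mgh.
Thus h = (1+k)v₀²/(2g) = 1.9 × 3.52² / (2 × 10) ≈ 1.18 m.

h ≈ 1.18 m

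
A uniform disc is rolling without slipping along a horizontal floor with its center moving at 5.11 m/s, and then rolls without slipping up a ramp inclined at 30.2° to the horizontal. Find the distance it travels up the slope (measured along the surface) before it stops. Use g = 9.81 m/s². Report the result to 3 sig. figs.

With I = (1/2)MR², the ratio k = I/(MR²) is 0.5.
Pure rolling means v = ωR; then KE = ½Mv² + ½I(v/R)² = ½(1+k)Mv² = (3/4)Mv².
Setting this equal to Mgh gives the vertical rise h = (1+k)v₀²/(2g) = 1.5×5.11²/(2×9.81) = 1.996 m.
Along the incline, d = h/sinθ = 1.996/sin30.2° ≈ 3.97 m.

d ≈ 3.97 m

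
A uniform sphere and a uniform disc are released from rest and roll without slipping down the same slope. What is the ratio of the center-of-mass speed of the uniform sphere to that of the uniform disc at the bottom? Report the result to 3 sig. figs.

v_ratio ≈ 1.04

Each satisfies Mgh = ½(1+k)Mv² with k = I/(MR²), so v ∝ 1/√(1+k).
For the uniform sphere k = 0.4; for the uniform disc k = 0.5.
v₁/v₂ = √((1+k₂)/(1+k₁)) = √(1.5/1.4) ≈ 1.04.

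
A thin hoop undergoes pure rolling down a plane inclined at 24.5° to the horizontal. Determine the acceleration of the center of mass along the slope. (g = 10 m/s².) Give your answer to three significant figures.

For this body I = MR², i.e. k = I/(MR²) = 1.
Along the incline Mg sinθ − f = Ma, and torque about the center fR = Iα = kMR²(a/R) gives f = kMa.
Eliminating f: Mg sinθ = (1+k)Ma, so a = g sinθ/(1+k) = 10 × sin24.5° / 2 ≈ 2.07 m/s².

a ≈ 2.07 m/s²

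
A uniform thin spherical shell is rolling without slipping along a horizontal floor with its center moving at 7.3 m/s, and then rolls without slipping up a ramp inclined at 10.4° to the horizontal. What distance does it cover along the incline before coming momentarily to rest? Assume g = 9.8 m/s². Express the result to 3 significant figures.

d ≈ 25.1 m

Here I = (2/3)MR², so the shape factor k = I/(MR²) = 2/3.
Rolling without slipping gives ω = v/R, so the total kinetic energy is ½Mv² + ½Iω² = ½(1+k)Mv² = (5/6)Mv².
Setting this equal to Mgh gives the vertical rise h = (1+k)v₀²/(2g) = 1.667×7.3²/(2×9.8) = 4.531 m.
The distance along the slope is d = h/sinθ = 4.531/sin10.4° ≈ 25.1 m.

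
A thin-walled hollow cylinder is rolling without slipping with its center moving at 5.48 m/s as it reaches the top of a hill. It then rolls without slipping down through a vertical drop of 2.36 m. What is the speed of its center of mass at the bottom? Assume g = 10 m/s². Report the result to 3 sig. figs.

v ≈ 7.32 m/s

The moment of inertia is MR², giving k ≡ I/(MR²) = 1.
Rolling without slipping gives ω = v/R, so the total kinetic energy is ½Mv² + ½Iω² = ½(1+k)Mv² = Mv².
Energy conservation: Mv₀² + Mgh = Mv², so v² = v₀² + 2gh/(1+k).
v = √(5.48² + 2×10×2.36/2) = √53.63 ≈ 7.32 m/s.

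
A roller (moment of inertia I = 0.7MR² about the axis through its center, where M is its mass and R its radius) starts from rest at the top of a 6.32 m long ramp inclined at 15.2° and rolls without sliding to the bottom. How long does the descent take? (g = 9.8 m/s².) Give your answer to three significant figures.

The moment of inertia is 0.7MR², giving k ≡ I/(MR²) = 0.7.
Newton's second law down the slope: Mg sinθ − f = Ma. The torque equation fR = Iα (with α = a/R) gives f = kMa.
Hence a = g sinθ/(1+k) = 9.8×sin15.2°/1.7 = 1.511 m/s².
Starting from rest, L = ½at², so t = √(2L/a) = √(2×6.32/1.511) ≈ 2.89 s.

t ≈ 2.89 s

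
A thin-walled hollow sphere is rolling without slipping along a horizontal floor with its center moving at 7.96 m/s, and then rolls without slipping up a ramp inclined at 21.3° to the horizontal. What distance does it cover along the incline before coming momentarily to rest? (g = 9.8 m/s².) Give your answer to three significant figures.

d ≈ 14.8 m

Here I = (2/3)MR², so the shape factor k = I/(MR²) = 2/3.
Since it rolls without slipping, ω = v/R and KE = ½Mv² + ½Iω² = ½(1+k)Mv² = (5/6)Mv².
Setting this equal to Mgh gives the vertical rise h = (1+k)v₀²/(2g) = 1.667×7.96²/(2×9.8) = 5.388 m.
The distance along the slope is d = h/sinθ = 5.388/sin21.3° ≈ 14.8 m.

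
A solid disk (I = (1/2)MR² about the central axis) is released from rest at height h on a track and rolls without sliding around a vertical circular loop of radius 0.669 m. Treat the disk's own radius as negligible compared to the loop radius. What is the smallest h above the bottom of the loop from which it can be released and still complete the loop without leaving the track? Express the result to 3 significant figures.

h_min ≈ 1.84 m

The moment of inertia is (1/2)MR², giving k ≡ I/(MR²) = 0.5.
At the top of the loop, the minimum-contact condition is Mg = Mv_top²/r, so v_top² = gr.
With ω = v/R, the kinetic energy at speed v is ½(1+k)Mv² = (3/4)Mv².
Energy conservation from release (height h) to the top (height 2r): Mgh = Mg(2r) + (3/4)M·gr.
Thus h_min = 2r + (1+k)r/2 = r(2 + 1.5/2) = 0.669 × 2.75 ≈ 1.84 m.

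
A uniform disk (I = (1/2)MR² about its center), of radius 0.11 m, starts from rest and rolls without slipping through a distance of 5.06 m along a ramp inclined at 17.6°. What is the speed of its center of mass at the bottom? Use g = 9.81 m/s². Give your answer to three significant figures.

v ≈ 4.47 m/s

With I = (1/2)MR², the ratio k = I/(MR²) is 0.5.
Rolling without slipping gives ω = v/R, so the total kinetic energy is ½Mv² + ½Iω² = ½(1+k)Mv² = (3/4)Mv².
The vertical drop is h = L sinθ = 5.06 × sin17.6° = 1.53 m.
Setting Mgh = (3/4)Mv² gives v = √(2gh/(1+k)) = √(2·9.81·1.53/1.5) ≈ 4.47 m/s.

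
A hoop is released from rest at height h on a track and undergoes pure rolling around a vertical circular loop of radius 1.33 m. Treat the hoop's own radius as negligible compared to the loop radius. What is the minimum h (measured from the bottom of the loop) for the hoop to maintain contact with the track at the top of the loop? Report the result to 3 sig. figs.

h_min ≈ 3.99 m

For this body I = MR², i.e. k = I/(MR²) = 1.
At the top, contact is just lost when gravity alone supplies the centripetal force: Mg = Mv_top²/r, i.e. v_top² = gr.
With ω = v/R, the kinetic energy at speed v is ½(1+k)Mv² = Mv².
Energy conservation from release (height h) to the top (height 2r): Mgh = Mg(2r) + M·gr.
Thus h_min = 2r + (1+k)r/2 = r(2 + 2/2) = 1.33 × 3 ≈ 3.99 m.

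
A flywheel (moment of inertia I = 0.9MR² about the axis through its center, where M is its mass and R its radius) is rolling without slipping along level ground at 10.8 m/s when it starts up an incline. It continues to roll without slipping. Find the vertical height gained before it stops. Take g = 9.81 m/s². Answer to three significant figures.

h ≈ 11.3 m

For this body I = 0.9MR², i.e. k = I/(MR²) = 0.9.
Since it rolls without slipping, ω = v/R and KE = ½Mv² + ½Iω² = ½(1+k)Mv² = (19/20)Mv².
At the top the kinetic energy is zero, so (19/20)Mv₀² = Mgh.
Thus h = (1+k)v₀²/(2g) = 1.9 × 10.8² / (2 × 9.81) ≈ 11.3 m.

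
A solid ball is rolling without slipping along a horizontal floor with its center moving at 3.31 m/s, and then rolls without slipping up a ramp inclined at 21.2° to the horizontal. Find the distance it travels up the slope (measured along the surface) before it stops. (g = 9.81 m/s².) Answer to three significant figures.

d ≈ 2.16 m

The moment of inertia is (2/5)MR², giving k ≡ I/(MR²) = 0.4.
Pure rolling means v = ωR; then KE = ½Mv² + ½I(v/R)² = ½(1+k)Mv² = (7/10)Mv².
Setting this equal to Mgh gives the vertical rise h = (1+k)v₀²/(2g) = 1.4×3.31²/(2×9.81) = 0.7818 m.
The distance along the slope is d = h/sinθ = 0.7818/sin21.2° ≈ 2.16 m.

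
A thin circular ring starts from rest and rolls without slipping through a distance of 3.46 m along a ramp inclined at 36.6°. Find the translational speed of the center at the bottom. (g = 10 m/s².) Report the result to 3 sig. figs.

The moment of inertia is MR², giving k ≡ I/(MR²) = 1.
Pure rolling means v = ωR; then KE = ½Mv² + ½I(v/R)² = ½(1+k)Mv² = Mv².
The vertical drop is h = L sinθ = 3.46 × sin36.6° = 2.063 m.
Setting Mgh = Mv² gives v = √(2gh/(1+k)) = √(2·10·2.063/2) ≈ 4.54 m/s.

v ≈ 4.54 m/s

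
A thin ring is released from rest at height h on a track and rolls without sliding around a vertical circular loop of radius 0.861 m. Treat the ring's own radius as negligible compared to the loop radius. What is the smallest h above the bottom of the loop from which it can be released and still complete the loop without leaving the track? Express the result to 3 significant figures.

Here I = MR², so the shape factor k = I/(MR²) = 1.
At the top of the loop, the minimum-contact condition is Mg = Mv_top²/r, so v_top² = gr.
With ω = v/R, the kinetic energy at speed v is ½(1+k)Mv² = Mv².
Energy conservation from release (height h) to the top (height 2r): Mgh = Mg(2r) + M·gr.
Thus h_min = 2r + (1+k)r/2 = r(2 + 2/2) = 0.861 × 3 ≈ 2.58 m.

h_min ≈ 2.58 m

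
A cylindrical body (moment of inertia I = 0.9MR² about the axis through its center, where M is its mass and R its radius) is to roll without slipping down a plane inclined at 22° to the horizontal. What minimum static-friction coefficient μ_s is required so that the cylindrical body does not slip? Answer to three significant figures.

With I = 0.9MR², the ratio k = I/(MR²) is 0.9.
Newton's second law down the slope: Mg sinθ − f = Ma. The torque equation fR = Iα (with α = a/R) gives f = kMa.
These give a = g sinθ/(1+k) and the required friction f = kMg sinθ/(1+k).
With N = Mg cosθ, the no-slip condition f ≤ μN gives μ_min = f/N = k tanθ/(1+k).
μ_min = 0.9 × tan22° / 1.9 ≈ 0.191.

μ_min ≈ 0.191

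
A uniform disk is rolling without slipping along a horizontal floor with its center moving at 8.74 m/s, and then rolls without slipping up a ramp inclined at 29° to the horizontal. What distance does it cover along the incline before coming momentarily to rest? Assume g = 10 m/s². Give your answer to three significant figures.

d ≈ 11.8 m

For this body I = (1/2)MR², i.e. k = I/(MR²) = 0.5.
Since it rolls without slipping, ω = v/R and KE = ½Mv² + ½Iω² = ½(1+k)Mv² = (3/4)Mv².
Setting this equal to Mgh gives the vertical rise h = (1+k)v₀²/(2g) = 1.5×8.74²/(2×10) = 5.729 m.
The distance along the slope is d = h/sinθ = 5.729/sin29° ≈ 11.8 m.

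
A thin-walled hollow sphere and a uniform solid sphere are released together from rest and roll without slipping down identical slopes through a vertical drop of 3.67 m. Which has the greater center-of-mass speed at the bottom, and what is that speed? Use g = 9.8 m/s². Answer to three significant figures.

For rolling without slipping, Mgh = ½(1+k)Mv² where k = I/(MR²), so v = √(2gh/(1+k)).
Thin-walled hollow sphere: k = 2/3, giving v = √(2×9.8×3.67/1.667) = 6.57 m/s.
Uniform solid sphere: k = 0.4, giving v = √(2×9.8×3.67/1.4) = 7.168 m/s.
The smaller k wins: the uniform solid sphere, at ≈ 7.17 m/s.

the uniform solid sphere, at v ≈ 7.17 m/s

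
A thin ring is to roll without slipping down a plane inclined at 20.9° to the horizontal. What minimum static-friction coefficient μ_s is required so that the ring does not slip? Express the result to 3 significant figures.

μ_min ≈ 0.191

The moment of inertia is MR², giving k ≡ I/(MR²) = 1.
Along the incline Mg sinθ − f = Ma, and torque about the center fR = Iα = kMR²(a/R) gives f = kMa.
These give a = g sinθ/(1+k) and the required friction f = kMg sinθ/(1+k).
The normal force is N = Mg cosθ, so μ_min = f/N = k tanθ/(1+k).
μ_min = 1 × tan20.9° / 2 ≈ 0.191.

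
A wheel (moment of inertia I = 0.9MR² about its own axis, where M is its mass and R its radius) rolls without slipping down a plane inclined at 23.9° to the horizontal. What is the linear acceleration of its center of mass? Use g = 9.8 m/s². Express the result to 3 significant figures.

a ≈ 2.09 m/s²

The moment of inertia is 0.9MR², giving k ≡ I/(MR²) = 0.9.
Newton's second law down the slope: Mg sinθ − f = Ma. The torque equation fR = Iα (with α = a/R) gives f = kMa.
Eliminating f: Mg sinθ = (1+k)Ma, so a = g sinθ/(1+k) = 9.8 × sin23.9° / 1.9 ≈ 2.09 m/s².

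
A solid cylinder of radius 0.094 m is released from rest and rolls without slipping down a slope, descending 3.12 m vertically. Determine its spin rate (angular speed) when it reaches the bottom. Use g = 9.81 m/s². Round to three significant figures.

For this body I = (1/2)MR², i.e. k = I/(MR²) = 0.5.
Rolling without slipping gives ω = v/R, so the total kinetic energy is ½Mv² + ½Iω² = ½(1+k)Mv² = (3/4)Mv².
Energy conservation Mgh = ½(1+k)Mv² gives v = √(2gh/(1+k)) = √(2 × 9.81 × 3.12 / 1.5) = 6.388 m/s.
The angular speed follows from ω = v/R = 6.388/0.094 ≈ 68.0 rad/s.

ω ≈ 68.0 rad/s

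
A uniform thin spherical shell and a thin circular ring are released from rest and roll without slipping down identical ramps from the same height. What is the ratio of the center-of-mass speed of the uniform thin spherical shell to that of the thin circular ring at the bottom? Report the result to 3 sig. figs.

v_ratio ≈ 1.10

Each satisfies Mgh = ½(1+k)Mv² with k = I/(MR²), so v ∝ 1/√(1+k).
For the uniform thin spherical shell k = 2/3; for the thin circular ring k = 1.
v₁/v₂ = √((1+k₂)/(1+k₁)) = √(2/1.667) ≈ 1.10.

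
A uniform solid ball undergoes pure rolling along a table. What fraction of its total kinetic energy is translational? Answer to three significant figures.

The moment of inertia is (2/5)MR², giving k ≡ I/(MR²) = 0.4.
With ω = v/R, KE_trans = ½Mv² and KE_rot = ½Iω² = ½kMv², so KE_total = ½(1+k)Mv².
The translational fraction is therefore 1/(1+k) = 1/1.4 ≈ 0.714.

fraction ≈ 0.714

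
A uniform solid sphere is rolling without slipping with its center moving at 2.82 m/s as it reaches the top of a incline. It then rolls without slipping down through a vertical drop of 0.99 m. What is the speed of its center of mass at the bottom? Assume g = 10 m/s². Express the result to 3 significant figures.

With I = (2/5)MR², the ratio k = I/(MR²) is 0.4.
Rolling without slipping gives ω = v/R, so the total kinetic energy is ½Mv² + ½Iω² = ½(1+k)Mv² = (7/10)Mv².
Energy conservation: (7/10)Mv₀² + Mgh = (7/10)Mv², so v² = v₀² + 2gh/(1+k).
v = √(2.82² + 2×10×0.99/1.4) = √22.1 ≈ 4.70 m/s.

v ≈ 4.70 m/s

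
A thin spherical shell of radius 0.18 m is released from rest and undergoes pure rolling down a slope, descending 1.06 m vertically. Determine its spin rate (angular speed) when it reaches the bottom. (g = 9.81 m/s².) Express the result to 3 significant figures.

ω ≈ 19.6 rad/s

For this body I = (2/3)MR², i.e. k = I/(MR²) = 2/3.
Since it rolls without slipping, ω = v/R and KE = ½Mv² + ½Iω² = ½(1+k)Mv² = (5/6)Mv².
Energy conservation Mgh = ½(1+k)Mv² gives v = √(2gh/(1+k)) = √(2 × 9.81 × 1.06 / 1.667) = 3.532 m/s.
The angular speed follows from ω = v/R = 3.532/0.18 ≈ 19.6 rad/s.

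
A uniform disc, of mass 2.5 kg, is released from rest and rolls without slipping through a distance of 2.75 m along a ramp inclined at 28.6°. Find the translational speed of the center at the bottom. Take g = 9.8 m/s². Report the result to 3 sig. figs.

The moment of inertia is (1/2)MR², giving k ≡ I/(MR²) = 0.5.
Rolling without slipping gives ω = v/R, so the total kinetic energy is ½Mv² + ½Iω² = ½(1+k)Mv² = (3/4)Mv².
The vertical drop is h = L sinθ = 2.75 × sin28.6° = 1.316 m.
Setting Mgh = (3/4)Mv² gives v = √(2gh/(1+k)) = √(2·9.8·1.316/1.5) ≈ 4.15 m/s.

v ≈ 4.15 m/s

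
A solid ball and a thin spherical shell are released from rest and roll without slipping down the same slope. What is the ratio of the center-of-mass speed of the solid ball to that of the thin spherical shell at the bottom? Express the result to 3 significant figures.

v_ratio ≈ 1.09

Each satisfies Mgh = ½(1+k)Mv² with k = I/(MR²), so v ∝ 1/√(1+k).
For the solid ball k = 0.4; for the thin spherical shell k = 2/3.
v₁/v₂ = √((1+k₂)/(1+k₁)) = √(1.667/1.4) ≈ 1.09.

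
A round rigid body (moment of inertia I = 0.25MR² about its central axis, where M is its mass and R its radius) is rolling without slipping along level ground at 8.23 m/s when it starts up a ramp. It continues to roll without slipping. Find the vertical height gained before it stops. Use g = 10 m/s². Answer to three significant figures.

Here I = 0.25MR², so the shape factor k = I/(MR²) = 0.25.
Pure rolling means v = ωR; then KE = ½Mv² + ½I(v/R)² = ½(1+k)Mv² = (5/8)Mv².
At the top the kinetic energy is zero, so (5/8)Mv₀² = Mgh.
Thus h = (1+k)v₀²/(2g) = 1.25 × 8.23² / (2 × 10) ≈ 4.23 m.

h ≈ 4.23 m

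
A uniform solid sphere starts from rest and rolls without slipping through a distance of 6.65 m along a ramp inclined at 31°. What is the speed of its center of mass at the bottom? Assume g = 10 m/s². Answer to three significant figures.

v ≈ 6.99 m/s

For this body I = (2/5)MR², i.e. k = I/(MR²) = 0.4.
Pure rolling means v = ωR; then KE = ½Mv² + ½I(v/R)² = ½(1+k)Mv² = (7/10)Mv².
The vertical drop is h = L sinθ = 6.65 × sin31° = 3.425 m.
Setting Mgh = (7/10)Mv² gives v = √(2gh/(1+k)) = √(2·10·3.425/1.4) ≈ 6.99 m/s.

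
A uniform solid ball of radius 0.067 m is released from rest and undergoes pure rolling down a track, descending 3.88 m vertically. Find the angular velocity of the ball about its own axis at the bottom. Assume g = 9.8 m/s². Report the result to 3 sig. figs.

Here I = (2/5)MR², so the shape factor k = I/(MR²) = 0.4.
Pure rolling means v = ωR; then KE = ½Mv² + ½I(v/R)² = ½(1+k)Mv² = (7/10)Mv².
Energy conservation Mgh = ½(1+k)Mv² gives v = √(2gh/(1+k)) = √(2 × 9.8 × 3.88 / 1.4) = 7.37 m/s.
The angular speed follows from ω = v/R = 7.37/0.067 ≈ 110 rad/s.

ω ≈ 110 rad/s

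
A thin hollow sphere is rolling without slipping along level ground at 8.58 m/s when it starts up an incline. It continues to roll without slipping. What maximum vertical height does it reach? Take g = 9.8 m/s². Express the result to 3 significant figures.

h ≈ 6.26 m

Here I = (2/3)MR², so the shape factor k = I/(MR²) = 2/3.
Rolling without slipping gives ω = v/R, so the total kinetic energy is ½Mv² + ½Iω² = ½(1+k)Mv² = (5/6)Mv².
All of this converts to potential energy at the highest point: (5/6)Mv₀² = Mgh.
Thus h = (1+k)v₀²/(2g) = 1.667 × 8.58² / (2 × 9.8) ≈ 6.26 m.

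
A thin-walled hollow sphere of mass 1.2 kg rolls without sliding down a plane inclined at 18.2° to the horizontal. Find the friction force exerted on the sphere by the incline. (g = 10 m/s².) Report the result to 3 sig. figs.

The moment of inertia is (2/3)MR², giving k ≡ I/(MR²) = 2/3.
Newton's second law down the slope: Mg sinθ − f = Ma. The torque equation fR = Iα (with α = a/R) gives f = kMa.
Combining, a = g sinθ/(1+k) and f = kMa = kMg sinθ/(1+k).
f = (2/3) × 1.2 × 10 × sin18.2° / 1.667 ≈ 1.50 N.

f ≈ 1.50 N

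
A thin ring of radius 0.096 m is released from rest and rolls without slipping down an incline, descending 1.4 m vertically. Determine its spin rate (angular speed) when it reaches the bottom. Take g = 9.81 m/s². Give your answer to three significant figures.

The moment of inertia is MR², giving k ≡ I/(MR²) = 1.
The rolling condition ω = v/R makes the rotational term ½I(v/R)² = ½kMv², so KE_total = ½(1+k)Mv² = Mv².
Energy conservation Mgh = ½(1+k)Mv² gives v = √(2gh/(1+k)) = √(2 × 9.81 × 1.4 / 2) = 3.706 m/s.
Then ω = v/R = 3.706 / 0.096 ≈ 38.6 rad/s.

ω ≈ 38.6 rad/s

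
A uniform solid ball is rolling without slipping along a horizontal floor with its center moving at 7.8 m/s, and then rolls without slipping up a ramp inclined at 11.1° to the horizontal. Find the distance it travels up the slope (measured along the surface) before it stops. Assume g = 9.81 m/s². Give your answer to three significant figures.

d ≈ 22.5 m

With I = (2/5)MR², the ratio k = I/(MR²) is 0.4.
Since it rolls without slipping, ω = v/R and KE = ½Mv² + ½Iω² = ½(1+k)Mv² = (7/10)Mv².
Setting this equal to Mgh gives the vertical rise h = (1+k)v₀²/(2g) = 1.4×7.8²/(2×9.81) = 4.341 m.
The distance along the slope is d = h/sinθ = 4.341/sin11.1° ≈ 22.5 m.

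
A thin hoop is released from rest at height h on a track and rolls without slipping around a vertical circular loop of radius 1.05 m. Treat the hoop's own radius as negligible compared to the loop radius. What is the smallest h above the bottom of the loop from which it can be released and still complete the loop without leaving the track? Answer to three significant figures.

Here I = MR², so the shape factor k = I/(MR²) = 1.
At the top of the loop, the minimum-contact condition is Mg = Mv_top²/r, so v_top² = gr.
With ω = v/R, the kinetic energy at speed v is ½(1+k)Mv² = Mv².
Energy conservation from release (height h) to the top (height 2r): Mgh = Mg(2r) + M·gr.
Thus h_min = 2r + (1+k)r/2 = r(2 + 2/2) = 1.05 × 3 ≈ 3.15 m.

h_min ≈ 3.15 m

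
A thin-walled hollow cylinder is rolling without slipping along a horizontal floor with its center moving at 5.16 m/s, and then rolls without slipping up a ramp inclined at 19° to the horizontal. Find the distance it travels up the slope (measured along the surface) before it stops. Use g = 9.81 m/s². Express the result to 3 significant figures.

d ≈ 8.34 m

With I = MR², the ratio k = I/(MR²) is 1.
The rolling condition ω = v/R makes the rotational term ½I(v/R)² = ½kMv², so KE_total = ½(1+k)Mv² = Mv².
Setting this equal to Mgh gives the vertical rise h = (1+k)v₀²/(2g) = 2×5.16²/(2×9.81) = 2.714 m.
Along the incline, d = h/sinθ = 2.714/sin19° ≈ 8.34 m.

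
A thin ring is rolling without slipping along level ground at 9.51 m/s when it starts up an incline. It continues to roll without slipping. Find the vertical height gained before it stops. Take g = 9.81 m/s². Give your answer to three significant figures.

Here I = MR², so the shape factor k = I/(MR²) = 1.
Since it rolls without slipping, ω = v/R and KE = ½Mv² + ½Iω² = ½(1+k)Mv² = Mv².
At the top the kinetic energy is zero, so Mv₀² = Mgh.
Thus h = (1+k)v₀²/(2g) = 2 × 9.51² / (2 × 9.81) ≈ 9.22 m.

h ≈ 9.22 m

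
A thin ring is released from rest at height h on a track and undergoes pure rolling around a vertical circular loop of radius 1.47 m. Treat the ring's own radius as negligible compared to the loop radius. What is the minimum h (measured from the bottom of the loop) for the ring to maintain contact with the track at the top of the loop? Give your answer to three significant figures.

The moment of inertia is MR², giving k ≡ I/(MR²) = 1.
At the top, contact is just lost when gravity alone supplies the centripetal force: Mg = Mv_top²/r, i.e. v_top² = gr.
With ω = v/R, the kinetic energy at speed v is ½(1+k)Mv² = Mv².
Energy conservation from release (height h) to the top (height 2r): Mgh = Mg(2r) + M·gr.
Thus h_min = 2r + (1+k)r/2 = r(2 + 2/2) = 1.47 × 3 ≈ 4.41 m.

h_min ≈ 4.41 m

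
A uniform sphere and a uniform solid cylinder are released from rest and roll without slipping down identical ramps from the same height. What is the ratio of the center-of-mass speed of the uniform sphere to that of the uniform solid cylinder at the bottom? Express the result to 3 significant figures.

Each satisfies Mgh = ½(1+k)Mv² with k = I/(MR²), so v ∝ 1/√(1+k).
For the uniform sphere k = 0.4; for the uniform solid cylinder k = 0.5.
v₁/v₂ = √((1+k₂)/(1+k₁)) = √(1.5/1.4) ≈ 1.04.

v_ratio ≈ 1.04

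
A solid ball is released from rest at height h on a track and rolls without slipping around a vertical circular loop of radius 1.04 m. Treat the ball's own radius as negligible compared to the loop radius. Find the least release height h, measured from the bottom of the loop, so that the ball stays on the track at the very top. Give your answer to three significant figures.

h_min ≈ 2.81 m

With I = (2/5)MR², the ratio k = I/(MR²) is 0.4.
At the top of the loop, the minimum-contact condition is Mg = Mv_top²/r, so v_top² = gr.
With ω = v/R, the kinetic energy at speed v is ½(1+k)Mv² = (7/10)Mv².
Energy conservation from release (height h) to the top (height 2r): Mgh = Mg(2r) + (7/10)M·gr.
Thus h_min = 2r + (1+k)r/2 = r(2 + 1.4/2) = 1.04 × 2.7 ≈ 2.81 m.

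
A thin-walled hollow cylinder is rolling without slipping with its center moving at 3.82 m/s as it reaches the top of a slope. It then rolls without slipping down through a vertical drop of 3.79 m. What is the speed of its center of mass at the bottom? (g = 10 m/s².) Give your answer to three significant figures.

Here I = MR², so the shape factor k = I/(MR²) = 1.
Rolling without slipping gives ω = v/R, so the total kinetic energy is ½Mv² + ½Iω² = ½(1+k)Mv² = Mv².
Conserving energy between top and bottom: Mv² = Mv₀² + Mgh, hence v² = v₀² + 2gh/(1+k).
v = √(3.82² + 2×10×3.79/2) = √52.49 ≈ 7.25 m/s.

v ≈ 7.25 m/s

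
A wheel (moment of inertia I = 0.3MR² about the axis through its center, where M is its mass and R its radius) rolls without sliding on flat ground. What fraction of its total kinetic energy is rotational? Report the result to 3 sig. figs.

fraction ≈ 0.231

With I = 0.3MR², the ratio k = I/(MR²) is 0.3.
Since ω = v/R, the translational part is ½Mv² and the rotational part is ½I(v/R)² = ½kMv²; the total is ½(1+k)Mv².
The rotational fraction is therefore k/(1+k) = 0.3/1.3 ≈ 0.231.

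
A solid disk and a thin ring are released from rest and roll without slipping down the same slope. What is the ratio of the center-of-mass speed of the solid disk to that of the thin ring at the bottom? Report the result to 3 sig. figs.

v_ratio ≈ 1.15

Each satisfies Mgh = ½(1+k)Mv² with k = I/(MR²), so v ∝ 1/√(1+k).
For the solid disk k = 0.5; for the thin ring k = 1.
v₁/v₂ = √((1+k₂)/(1+k₁)) = √(2/1.5) ≈ 1.15.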